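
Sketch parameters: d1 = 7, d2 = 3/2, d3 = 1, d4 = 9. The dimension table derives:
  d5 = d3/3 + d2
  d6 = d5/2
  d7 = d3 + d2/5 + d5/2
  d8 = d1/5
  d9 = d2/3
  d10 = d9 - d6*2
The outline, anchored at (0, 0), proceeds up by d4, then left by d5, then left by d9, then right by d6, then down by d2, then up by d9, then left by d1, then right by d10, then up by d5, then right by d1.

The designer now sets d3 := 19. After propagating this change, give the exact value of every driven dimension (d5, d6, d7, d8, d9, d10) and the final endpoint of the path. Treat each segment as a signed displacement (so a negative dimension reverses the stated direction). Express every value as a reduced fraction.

d5 = 47/6
d6 = 47/12
d7 = 1393/60
d8 = 7/5
d9 = 1/2
d10 = -22/3
endpoint = (-47/4, 95/6)

Apply edit: d3 := 19
  d5 = d3/3 + d2 = 47/6
  d6 = d5/2 = 47/12
  d7 = d3 + d2/5 + d5/2 = 1393/60
  d8 = d1/5 = 7/5
  d9 = d2/3 = 1/2
  d10 = d9 - d6*2 = -22/3
Walk from origin (0, 0):
  seg 1: up by d4 = 9 → (0, 9)
  seg 2: left by d5 = 47/6 → (-47/6, 9)
  seg 3: left by d9 = 1/2 → (-25/3, 9)
  seg 4: right by d6 = 47/12 → (-53/12, 9)
  seg 5: down by d2 = 3/2 → (-53/12, 15/2)
  seg 6: up by d9 = 1/2 → (-53/12, 8)
  seg 7: left by d1 = 7 → (-137/12, 8)
  seg 8: right by d10 = -22/3 → (-75/4, 8)
  seg 9: up by d5 = 47/6 → (-75/4, 95/6)
  seg 10: right by d1 = 7 → (-47/4, 95/6)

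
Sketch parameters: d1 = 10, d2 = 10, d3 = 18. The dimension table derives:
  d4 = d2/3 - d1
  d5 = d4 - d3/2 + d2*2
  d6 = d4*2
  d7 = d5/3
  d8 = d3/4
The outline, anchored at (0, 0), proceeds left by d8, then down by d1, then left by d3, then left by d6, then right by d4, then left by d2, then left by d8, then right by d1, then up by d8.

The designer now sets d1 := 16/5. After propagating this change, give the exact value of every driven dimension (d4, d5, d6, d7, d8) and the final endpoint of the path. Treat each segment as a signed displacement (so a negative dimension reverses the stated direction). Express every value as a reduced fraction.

Apply edit: d1 := 16/5
  d4 = d2/3 - d1 = 2/15
  d5 = d4 - d3/2 + d2*2 = 167/15
  d6 = d4*2 = 4/15
  d7 = d5/3 = 167/45
  d8 = d3/4 = 9/2
Walk from origin (0, 0):
  seg 1: left by d8 = 9/2 → (-9/2, 0)
  seg 2: down by d1 = 16/5 → (-9/2, -16/5)
  seg 3: left by d3 = 18 → (-45/2, -16/5)
  seg 4: left by d6 = 4/15 → (-683/30, -16/5)
  seg 5: right by d4 = 2/15 → (-679/30, -16/5)
  seg 6: left by d2 = 10 → (-979/30, -16/5)
  seg 7: left by d8 = 9/2 → (-557/15, -16/5)
  seg 8: right by d1 = 16/5 → (-509/15, -16/5)
  seg 9: up by d8 = 9/2 → (-509/15, 13/10)

d4 = 2/15
d5 = 167/15
d6 = 4/15
d7 = 167/45
d8 = 9/2
endpoint = (-509/15, 13/10)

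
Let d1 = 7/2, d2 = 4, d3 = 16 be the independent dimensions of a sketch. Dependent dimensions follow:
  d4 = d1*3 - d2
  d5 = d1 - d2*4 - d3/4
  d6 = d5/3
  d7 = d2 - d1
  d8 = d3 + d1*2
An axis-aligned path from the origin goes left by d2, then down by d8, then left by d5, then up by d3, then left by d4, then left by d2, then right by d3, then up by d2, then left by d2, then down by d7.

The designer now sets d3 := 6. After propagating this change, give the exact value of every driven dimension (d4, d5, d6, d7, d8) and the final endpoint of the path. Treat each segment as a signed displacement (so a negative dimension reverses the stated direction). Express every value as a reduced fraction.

Apply edit: d3 := 6
  d4 = d1*3 - d2 = 13/2
  d5 = d1 - d2*4 - d3/4 = -14
  d6 = d5/3 = -14/3
  d7 = d2 - d1 = 1/2
  d8 = d3 + d1*2 = 13
Walk from origin (0, 0):
  seg 1: left by d2 = 4 → (-4, 0)
  seg 2: down by d8 = 13 → (-4, -13)
  seg 3: left by d5 = -14 → (10, -13)
  seg 4: up by d3 = 6 → (10, -7)
  seg 5: left by d4 = 13/2 → (7/2, -7)
  seg 6: left by d2 = 4 → (-1/2, -7)
  seg 7: right by d3 = 6 → (11/2, -7)
  seg 8: up by d2 = 4 → (11/2, -3)
  seg 9: left by d2 = 4 → (3/2, -3)
  seg 10: down by d7 = 1/2 → (3/2, -7/2)

d4 = 13/2
d5 = -14
d6 = -14/3
d7 = 1/2
d8 = 13
endpoint = (3/2, -7/2)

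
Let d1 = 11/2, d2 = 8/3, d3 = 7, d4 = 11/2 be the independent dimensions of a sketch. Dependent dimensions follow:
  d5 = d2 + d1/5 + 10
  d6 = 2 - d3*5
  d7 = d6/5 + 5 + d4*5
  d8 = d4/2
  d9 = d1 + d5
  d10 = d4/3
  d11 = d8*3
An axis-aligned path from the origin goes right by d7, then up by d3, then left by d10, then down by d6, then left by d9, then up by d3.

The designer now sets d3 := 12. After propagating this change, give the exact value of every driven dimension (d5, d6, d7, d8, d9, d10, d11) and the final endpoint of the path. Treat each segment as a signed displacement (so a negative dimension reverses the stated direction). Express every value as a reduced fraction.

Apply edit: d3 := 12
  d5 = d2 + d1/5 + 10 = 413/30
  d6 = 2 - d3*5 = -58
  d7 = d6/5 + 5 + d4*5 = 209/10
  d8 = d4/2 = 11/4
  d9 = d1 + d5 = 289/15
  d10 = d4/3 = 11/6
  d11 = d8*3 = 33/4
Walk from origin (0, 0):
  seg 1: right by d7 = 209/10 → (209/10, 0)
  seg 2: up by d3 = 12 → (209/10, 12)
  seg 3: left by d10 = 11/6 → (286/15, 12)
  seg 4: down by d6 = -58 → (286/15, 70)
  seg 5: left by d9 = 289/15 → (-1/5, 70)
  seg 6: up by d3 = 12 → (-1/5, 82)

d5 = 413/30
d6 = -58
d7 = 209/10
d8 = 11/4
d9 = 289/15
d10 = 11/6
d11 = 33/4
endpoint = (-1/5, 82)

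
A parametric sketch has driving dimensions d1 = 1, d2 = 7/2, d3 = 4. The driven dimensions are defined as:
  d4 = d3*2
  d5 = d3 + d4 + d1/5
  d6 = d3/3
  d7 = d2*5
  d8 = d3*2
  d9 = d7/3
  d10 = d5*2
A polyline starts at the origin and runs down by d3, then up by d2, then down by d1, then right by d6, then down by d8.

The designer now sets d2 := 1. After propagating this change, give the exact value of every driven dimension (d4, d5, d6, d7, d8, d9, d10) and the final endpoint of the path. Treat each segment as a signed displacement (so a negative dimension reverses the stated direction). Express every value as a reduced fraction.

Apply edit: d2 := 1
  d4 = d3*2 = 8
  d5 = d3 + d4 + d1/5 = 61/5
  d6 = d3/3 = 4/3
  d7 = d2*5 = 5
  d8 = d3*2 = 8
  d9 = d7/3 = 5/3
  d10 = d5*2 = 122/5
Walk from origin (0, 0):
  seg 1: down by d3 = 4 → (0, -4)
  seg 2: up by d2 = 1 → (0, -3)
  seg 3: down by d1 = 1 → (0, -4)
  seg 4: right by d6 = 4/3 → (4/3, -4)
  seg 5: down by d8 = 8 → (4/3, -12)

d4 = 8
d5 = 61/5
d6 = 4/3
d7 = 5
d8 = 8
d9 = 5/3
d10 = 122/5
endpoint = (4/3, -12)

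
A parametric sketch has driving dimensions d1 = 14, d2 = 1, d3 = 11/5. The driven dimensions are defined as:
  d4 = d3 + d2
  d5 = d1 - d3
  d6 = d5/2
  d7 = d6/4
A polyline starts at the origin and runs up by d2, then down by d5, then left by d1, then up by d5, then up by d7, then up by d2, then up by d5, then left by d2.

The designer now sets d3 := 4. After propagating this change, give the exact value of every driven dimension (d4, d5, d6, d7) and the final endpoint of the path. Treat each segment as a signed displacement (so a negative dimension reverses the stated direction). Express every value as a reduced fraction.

Apply edit: d3 := 4
  d4 = d3 + d2 = 5
  d5 = d1 - d3 = 10
  d6 = d5/2 = 5
  d7 = d6/4 = 5/4
Walk from origin (0, 0):
  seg 1: up by d2 = 1 → (0, 1)
  seg 2: down by d5 = 10 → (0, -9)
  seg 3: left by d1 = 14 → (-14, -9)
  seg 4: up by d5 = 10 → (-14, 1)
  seg 5: up by d7 = 5/4 → (-14, 9/4)
  seg 6: up by d2 = 1 → (-14, 13/4)
  seg 7: up by d5 = 10 → (-14, 53/4)
  seg 8: left by d2 = 1 → (-15, 53/4)

d4 = 5
d5 = 10
d6 = 5
d7 = 5/4
endpoint = (-15, 53/4)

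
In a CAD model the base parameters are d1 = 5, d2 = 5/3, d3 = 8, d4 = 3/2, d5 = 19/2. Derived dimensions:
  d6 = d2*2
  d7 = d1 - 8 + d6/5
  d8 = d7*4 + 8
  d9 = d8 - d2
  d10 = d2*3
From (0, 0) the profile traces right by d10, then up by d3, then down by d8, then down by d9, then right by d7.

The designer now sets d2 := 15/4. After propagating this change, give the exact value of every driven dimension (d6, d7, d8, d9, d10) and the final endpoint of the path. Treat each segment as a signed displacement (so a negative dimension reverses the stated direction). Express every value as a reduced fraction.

d6 = 15/2
d7 = -3/2
d8 = 2
d9 = -7/4
d10 = 45/4
endpoint = (39/4, 31/4)

Apply edit: d2 := 15/4
  d6 = d2*2 = 15/2
  d7 = d1 - 8 + d6/5 = -3/2
  d8 = d7*4 + 8 = 2
  d9 = d8 - d2 = -7/4
  d10 = d2*3 = 45/4
Walk from origin (0, 0):
  seg 1: right by d10 = 45/4 → (45/4, 0)
  seg 2: up by d3 = 8 → (45/4, 8)
  seg 3: down by d8 = 2 → (45/4, 6)
  seg 4: down by d9 = -7/4 → (45/4, 31/4)
  seg 5: right by d7 = -3/2 → (39/4, 31/4)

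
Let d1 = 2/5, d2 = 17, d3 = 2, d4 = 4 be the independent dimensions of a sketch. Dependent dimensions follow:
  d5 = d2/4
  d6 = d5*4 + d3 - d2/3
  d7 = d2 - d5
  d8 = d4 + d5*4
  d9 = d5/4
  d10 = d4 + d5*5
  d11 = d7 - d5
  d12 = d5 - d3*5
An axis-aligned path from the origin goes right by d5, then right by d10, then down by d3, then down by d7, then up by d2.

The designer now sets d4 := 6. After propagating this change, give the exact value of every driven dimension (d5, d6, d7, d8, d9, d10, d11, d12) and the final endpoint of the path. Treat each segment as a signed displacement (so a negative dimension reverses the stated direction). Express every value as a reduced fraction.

d5 = 17/4
d6 = 40/3
d7 = 51/4
d8 = 23
d9 = 17/16
d10 = 109/4
d11 = 17/2
d12 = -23/4
endpoint = (63/2, 9/4)

Apply edit: d4 := 6
  d5 = d2/4 = 17/4
  d6 = d5*4 + d3 - d2/3 = 40/3
  d7 = d2 - d5 = 51/4
  d8 = d4 + d5*4 = 23
  d9 = d5/4 = 17/16
  d10 = d4 + d5*5 = 109/4
  d11 = d7 - d5 = 17/2
  d12 = d5 - d3*5 = -23/4
Walk from origin (0, 0):
  seg 1: right by d5 = 17/4 → (17/4, 0)
  seg 2: right by d10 = 109/4 → (63/2, 0)
  seg 3: down by d3 = 2 → (63/2, -2)
  seg 4: down by d7 = 51/4 → (63/2, -59/4)
  seg 5: up by d2 = 17 → (63/2, 9/4)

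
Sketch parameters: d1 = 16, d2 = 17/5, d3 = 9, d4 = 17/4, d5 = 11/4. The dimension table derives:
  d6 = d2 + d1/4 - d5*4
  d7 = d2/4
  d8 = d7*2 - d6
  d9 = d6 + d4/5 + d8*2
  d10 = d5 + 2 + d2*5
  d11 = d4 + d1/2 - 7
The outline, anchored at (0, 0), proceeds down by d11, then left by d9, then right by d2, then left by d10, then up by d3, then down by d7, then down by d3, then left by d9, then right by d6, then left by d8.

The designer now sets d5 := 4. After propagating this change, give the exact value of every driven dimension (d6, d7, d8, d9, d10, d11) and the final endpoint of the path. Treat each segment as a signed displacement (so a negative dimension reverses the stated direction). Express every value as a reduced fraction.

d6 = -43/5
d7 = 17/20
d8 = 103/10
d9 = 257/20
d10 = 23
d11 = 21/4
endpoint = (-321/5, -61/10)

Apply edit: d5 := 4
  d6 = d2 + d1/4 - d5*4 = -43/5
  d7 = d2/4 = 17/20
  d8 = d7*2 - d6 = 103/10
  d9 = d6 + d4/5 + d8*2 = 257/20
  d10 = d5 + 2 + d2*5 = 23
  d11 = d4 + d1/2 - 7 = 21/4
Walk from origin (0, 0):
  seg 1: down by d11 = 21/4 → (0, -21/4)
  seg 2: left by d9 = 257/20 → (-257/20, -21/4)
  seg 3: right by d2 = 17/5 → (-189/20, -21/4)
  seg 4: left by d10 = 23 → (-649/20, -21/4)
  seg 5: up by d3 = 9 → (-649/20, 15/4)
  seg 6: down by d7 = 17/20 → (-649/20, 29/10)
  seg 7: down by d3 = 9 → (-649/20, -61/10)
  seg 8: left by d9 = 257/20 → (-453/10, -61/10)
  seg 9: right by d6 = -43/5 → (-539/10, -61/10)
  seg 10: left by d8 = 103/10 → (-321/5, -61/10)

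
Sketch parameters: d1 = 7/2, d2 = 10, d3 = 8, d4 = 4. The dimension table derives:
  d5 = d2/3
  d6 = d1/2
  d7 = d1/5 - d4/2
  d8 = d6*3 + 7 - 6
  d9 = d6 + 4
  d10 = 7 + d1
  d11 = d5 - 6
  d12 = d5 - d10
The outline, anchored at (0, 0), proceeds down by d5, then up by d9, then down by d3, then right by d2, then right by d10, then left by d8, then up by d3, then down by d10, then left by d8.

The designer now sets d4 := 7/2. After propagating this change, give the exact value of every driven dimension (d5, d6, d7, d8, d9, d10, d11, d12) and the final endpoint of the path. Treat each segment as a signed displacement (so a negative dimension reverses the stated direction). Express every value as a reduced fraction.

Apply edit: d4 := 7/2
  d5 = d2/3 = 10/3
  d6 = d1/2 = 7/4
  d7 = d1/5 - d4/2 = -21/20
  d8 = d6*3 + 7 - 6 = 25/4
  d9 = d6 + 4 = 23/4
  d10 = 7 + d1 = 21/2
  d11 = d5 - 6 = -8/3
  d12 = d5 - d10 = -43/6
Walk from origin (0, 0):
  seg 1: down by d5 = 10/3 → (0, -10/3)
  seg 2: up by d9 = 23/4 → (0, 29/12)
  seg 3: down by d3 = 8 → (0, -67/12)
  seg 4: right by d2 = 10 → (10, -67/12)
  seg 5: right by d10 = 21/2 → (41/2, -67/12)
  seg 6: left by d8 = 25/4 → (57/4, -67/12)
  seg 7: up by d3 = 8 → (57/4, 29/12)
  seg 8: down by d10 = 21/2 → (57/4, -97/12)
  seg 9: left by d8 = 25/4 → (8, -97/12)

d5 = 10/3
d6 = 7/4
d7 = -21/20
d8 = 25/4
d9 = 23/4
d10 = 21/2
d11 = -8/3
d12 = -43/6
endpoint = (8, -97/12)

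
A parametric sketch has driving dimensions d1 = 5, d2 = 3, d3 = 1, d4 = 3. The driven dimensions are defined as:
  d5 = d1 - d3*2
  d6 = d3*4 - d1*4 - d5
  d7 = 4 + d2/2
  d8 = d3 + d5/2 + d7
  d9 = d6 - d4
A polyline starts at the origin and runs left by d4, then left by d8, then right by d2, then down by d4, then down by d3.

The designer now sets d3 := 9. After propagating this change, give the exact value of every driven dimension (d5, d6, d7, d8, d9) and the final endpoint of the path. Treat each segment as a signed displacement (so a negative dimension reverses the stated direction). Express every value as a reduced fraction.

Apply edit: d3 := 9
  d5 = d1 - d3*2 = -13
  d6 = d3*4 - d1*4 - d5 = 29
  d7 = 4 + d2/2 = 11/2
  d8 = d3 + d5/2 + d7 = 8
  d9 = d6 - d4 = 26
Walk from origin (0, 0):
  seg 1: left by d4 = 3 → (-3, 0)
  seg 2: left by d8 = 8 → (-11, 0)
  seg 3: right by d2 = 3 → (-8, 0)
  seg 4: down by d4 = 3 → (-8, -3)
  seg 5: down by d3 = 9 → (-8, -12)

d5 = -13
d6 = 29
d7 = 11/2
d8 = 8
d9 = 26
endpoint = (-8, -12)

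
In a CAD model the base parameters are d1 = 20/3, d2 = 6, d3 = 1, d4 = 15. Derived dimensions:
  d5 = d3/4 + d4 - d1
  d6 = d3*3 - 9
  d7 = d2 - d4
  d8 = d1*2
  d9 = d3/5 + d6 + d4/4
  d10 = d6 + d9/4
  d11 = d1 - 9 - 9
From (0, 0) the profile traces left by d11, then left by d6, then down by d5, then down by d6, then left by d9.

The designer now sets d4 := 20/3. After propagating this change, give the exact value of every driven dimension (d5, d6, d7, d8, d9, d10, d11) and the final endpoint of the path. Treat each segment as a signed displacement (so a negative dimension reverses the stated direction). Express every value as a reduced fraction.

d5 = 1/4
d6 = -6
d7 = -2/3
d8 = 40/3
d9 = -62/15
d10 = -211/30
d11 = -34/3
endpoint = (322/15, 23/4)

Apply edit: d4 := 20/3
  d5 = d3/4 + d4 - d1 = 1/4
  d6 = d3*3 - 9 = -6
  d7 = d2 - d4 = -2/3
  d8 = d1*2 = 40/3
  d9 = d3/5 + d6 + d4/4 = -62/15
  d10 = d6 + d9/4 = -211/30
  d11 = d1 - 9 - 9 = -34/3
Walk from origin (0, 0):
  seg 1: left by d11 = -34/3 → (34/3, 0)
  seg 2: left by d6 = -6 → (52/3, 0)
  seg 3: down by d5 = 1/4 → (52/3, -1/4)
  seg 4: down by d6 = -6 → (52/3, 23/4)
  seg 5: left by d9 = -62/15 → (322/15, 23/4)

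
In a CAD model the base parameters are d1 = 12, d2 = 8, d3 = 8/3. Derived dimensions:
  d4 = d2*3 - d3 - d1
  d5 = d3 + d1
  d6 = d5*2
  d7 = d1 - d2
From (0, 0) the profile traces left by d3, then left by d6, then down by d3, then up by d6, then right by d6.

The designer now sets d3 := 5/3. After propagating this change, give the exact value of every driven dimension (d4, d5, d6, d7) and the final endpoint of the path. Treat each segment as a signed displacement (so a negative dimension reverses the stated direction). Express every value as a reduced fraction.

Apply edit: d3 := 5/3
  d4 = d2*3 - d3 - d1 = 31/3
  d5 = d3 + d1 = 41/3
  d6 = d5*2 = 82/3
  d7 = d1 - d2 = 4
Walk from origin (0, 0):
  seg 1: left by d3 = 5/3 → (-5/3, 0)
  seg 2: left by d6 = 82/3 → (-29, 0)
  seg 3: down by d3 = 5/3 → (-29, -5/3)
  seg 4: up by d6 = 82/3 → (-29, 77/3)
  seg 5: right by d6 = 82/3 → (-5/3, 77/3)

d4 = 31/3
d5 = 41/3
d6 = 82/3
d7 = 4
endpoint = (-5/3, 77/3)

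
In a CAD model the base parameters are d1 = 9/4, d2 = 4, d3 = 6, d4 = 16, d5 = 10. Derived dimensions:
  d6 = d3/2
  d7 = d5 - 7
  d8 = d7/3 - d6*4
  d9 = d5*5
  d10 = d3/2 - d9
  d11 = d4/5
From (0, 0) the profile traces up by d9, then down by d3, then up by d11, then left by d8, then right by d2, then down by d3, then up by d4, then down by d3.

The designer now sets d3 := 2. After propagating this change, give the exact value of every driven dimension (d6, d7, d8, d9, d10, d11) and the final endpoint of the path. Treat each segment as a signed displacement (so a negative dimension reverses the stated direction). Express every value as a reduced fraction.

d6 = 1
d7 = 3
d8 = -3
d9 = 50
d10 = -49
d11 = 16/5
endpoint = (7, 316/5)

Apply edit: d3 := 2
  d6 = d3/2 = 1
  d7 = d5 - 7 = 3
  d8 = d7/3 - d6*4 = -3
  d9 = d5*5 = 50
  d10 = d3/2 - d9 = -49
  d11 = d4/5 = 16/5
Walk from origin (0, 0):
  seg 1: up by d9 = 50 → (0, 50)
  seg 2: down by d3 = 2 → (0, 48)
  seg 3: up by d11 = 16/5 → (0, 256/5)
  seg 4: left by d8 = -3 → (3, 256/5)
  seg 5: right by d2 = 4 → (7, 256/5)
  seg 6: down by d3 = 2 → (7, 246/5)
  seg 7: up by d4 = 16 → (7, 326/5)
  seg 8: down by d3 = 2 → (7, 316/5)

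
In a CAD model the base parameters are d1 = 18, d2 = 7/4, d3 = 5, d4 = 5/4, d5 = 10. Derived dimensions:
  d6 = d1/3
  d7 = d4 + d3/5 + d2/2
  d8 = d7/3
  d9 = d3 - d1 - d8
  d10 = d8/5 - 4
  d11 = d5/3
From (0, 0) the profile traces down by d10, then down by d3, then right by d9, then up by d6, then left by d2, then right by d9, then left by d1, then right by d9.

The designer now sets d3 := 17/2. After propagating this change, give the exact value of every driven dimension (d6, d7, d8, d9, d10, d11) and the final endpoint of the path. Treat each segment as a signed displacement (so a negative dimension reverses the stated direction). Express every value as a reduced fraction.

d6 = 6
d7 = 153/40
d8 = 51/40
d9 = -431/40
d10 = -749/200
d11 = 10/3
endpoint = (-2083/40, 249/200)

Apply edit: d3 := 17/2
  d6 = d1/3 = 6
  d7 = d4 + d3/5 + d2/2 = 153/40
  d8 = d7/3 = 51/40
  d9 = d3 - d1 - d8 = -431/40
  d10 = d8/5 - 4 = -749/200
  d11 = d5/3 = 10/3
Walk from origin (0, 0):
  seg 1: down by d10 = -749/200 → (0, 749/200)
  seg 2: down by d3 = 17/2 → (0, -951/200)
  seg 3: right by d9 = -431/40 → (-431/40, -951/200)
  seg 4: up by d6 = 6 → (-431/40, 249/200)
  seg 5: left by d2 = 7/4 → (-501/40, 249/200)
  seg 6: right by d9 = -431/40 → (-233/10, 249/200)
  seg 7: left by d1 = 18 → (-413/10, 249/200)
  seg 8: right by d9 = -431/40 → (-2083/40, 249/200)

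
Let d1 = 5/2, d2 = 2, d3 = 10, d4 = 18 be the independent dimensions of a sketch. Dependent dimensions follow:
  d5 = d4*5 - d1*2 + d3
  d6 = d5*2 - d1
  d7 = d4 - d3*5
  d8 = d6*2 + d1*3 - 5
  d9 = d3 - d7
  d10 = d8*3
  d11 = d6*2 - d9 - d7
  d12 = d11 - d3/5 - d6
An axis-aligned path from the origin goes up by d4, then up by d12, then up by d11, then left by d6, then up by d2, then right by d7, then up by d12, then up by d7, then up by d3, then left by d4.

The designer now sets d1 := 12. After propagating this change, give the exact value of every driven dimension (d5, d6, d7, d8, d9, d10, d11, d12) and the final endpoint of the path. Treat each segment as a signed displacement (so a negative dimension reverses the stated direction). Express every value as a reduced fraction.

d5 = 76
d6 = 140
d7 = -32
d8 = 311
d9 = 42
d10 = 933
d11 = 270
d12 = 128
endpoint = (-190, 524)

Apply edit: d1 := 12
  d5 = d4*5 - d1*2 + d3 = 76
  d6 = d5*2 - d1 = 140
  d7 = d4 - d3*5 = -32
  d8 = d6*2 + d1*3 - 5 = 311
  d9 = d3 - d7 = 42
  d10 = d8*3 = 933
  d11 = d6*2 - d9 - d7 = 270
  d12 = d11 - d3/5 - d6 = 128
Walk from origin (0, 0):
  seg 1: up by d4 = 18 → (0, 18)
  seg 2: up by d12 = 128 → (0, 146)
  seg 3: up by d11 = 270 → (0, 416)
  seg 4: left by d6 = 140 → (-140, 416)
  seg 5: up by d2 = 2 → (-140, 418)
  seg 6: right by d7 = -32 → (-172, 418)
  seg 7: up by d12 = 128 → (-172, 546)
  seg 8: up by d7 = -32 → (-172, 514)
  seg 9: up by d3 = 10 → (-172, 524)
  seg 10: left by d4 = 18 → (-190, 524)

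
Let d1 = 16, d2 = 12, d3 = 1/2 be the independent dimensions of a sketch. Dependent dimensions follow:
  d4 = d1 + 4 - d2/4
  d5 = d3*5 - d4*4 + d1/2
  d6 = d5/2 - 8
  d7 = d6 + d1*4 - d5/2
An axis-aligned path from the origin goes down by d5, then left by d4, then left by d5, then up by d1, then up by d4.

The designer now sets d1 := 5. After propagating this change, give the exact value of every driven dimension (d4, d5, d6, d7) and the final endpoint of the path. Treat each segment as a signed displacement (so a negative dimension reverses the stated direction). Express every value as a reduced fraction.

Apply edit: d1 := 5
  d4 = d1 + 4 - d2/4 = 6
  d5 = d3*5 - d4*4 + d1/2 = -19
  d6 = d5/2 - 8 = -35/2
  d7 = d6 + d1*4 - d5/2 = 12
Walk from origin (0, 0):
  seg 1: down by d5 = -19 → (0, 19)
  seg 2: left by d4 = 6 → (-6, 19)
  seg 3: left by d5 = -19 → (13, 19)
  seg 4: up by d1 = 5 → (13, 24)
  seg 5: up by d4 = 6 → (13, 30)

d4 = 6
d5 = -19
d6 = -35/2
d7 = 12
endpoint = (13, 30)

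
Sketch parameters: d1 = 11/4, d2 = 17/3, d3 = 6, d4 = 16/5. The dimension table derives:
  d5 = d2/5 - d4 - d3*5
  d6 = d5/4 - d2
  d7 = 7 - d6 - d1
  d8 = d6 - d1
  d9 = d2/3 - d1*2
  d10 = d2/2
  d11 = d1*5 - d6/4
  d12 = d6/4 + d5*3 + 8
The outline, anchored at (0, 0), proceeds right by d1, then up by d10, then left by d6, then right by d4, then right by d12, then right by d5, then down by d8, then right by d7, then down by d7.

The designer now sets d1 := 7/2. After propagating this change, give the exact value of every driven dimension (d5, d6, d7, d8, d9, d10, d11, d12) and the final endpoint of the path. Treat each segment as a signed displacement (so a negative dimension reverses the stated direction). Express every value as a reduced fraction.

d5 = -481/15
d6 = -821/60
d7 = 1031/60
d8 = -1031/60
d9 = -46/9
d10 = 17/6
d11 = 5021/240
d12 = -21989/240
endpoint = (-20669/240, 17/6)

Apply edit: d1 := 7/2
  d5 = d2/5 - d4 - d3*5 = -481/15
  d6 = d5/4 - d2 = -821/60
  d7 = 7 - d6 - d1 = 1031/60
  d8 = d6 - d1 = -1031/60
  d9 = d2/3 - d1*2 = -46/9
  d10 = d2/2 = 17/6
  d11 = d1*5 - d6/4 = 5021/240
  d12 = d6/4 + d5*3 + 8 = -21989/240
Walk from origin (0, 0):
  seg 1: right by d1 = 7/2 → (7/2, 0)
  seg 2: up by d10 = 17/6 → (7/2, 17/6)
  seg 3: left by d6 = -821/60 → (1031/60, 17/6)
  seg 4: right by d4 = 16/5 → (1223/60, 17/6)
  seg 5: right by d12 = -21989/240 → (-5699/80, 17/6)
  seg 6: right by d5 = -481/15 → (-24793/240, 17/6)
  seg 7: down by d8 = -1031/60 → (-24793/240, 1201/60)
  seg 8: right by d7 = 1031/60 → (-20669/240, 1201/60)
  seg 9: down by d7 = 1031/60 → (-20669/240, 17/6)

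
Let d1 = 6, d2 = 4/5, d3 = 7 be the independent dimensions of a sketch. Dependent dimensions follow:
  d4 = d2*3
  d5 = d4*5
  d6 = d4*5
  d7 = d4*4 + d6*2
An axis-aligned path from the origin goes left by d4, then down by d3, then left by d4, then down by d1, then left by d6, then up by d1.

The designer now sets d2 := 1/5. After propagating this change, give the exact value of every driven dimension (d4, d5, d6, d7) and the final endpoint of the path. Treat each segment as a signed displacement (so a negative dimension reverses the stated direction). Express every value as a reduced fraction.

d4 = 3/5
d5 = 3
d6 = 3
d7 = 42/5
endpoint = (-21/5, -7)

Apply edit: d2 := 1/5
  d4 = d2*3 = 3/5
  d5 = d4*5 = 3
  d6 = d4*5 = 3
  d7 = d4*4 + d6*2 = 42/5
Walk from origin (0, 0):
  seg 1: left by d4 = 3/5 → (-3/5, 0)
  seg 2: down by d3 = 7 → (-3/5, -7)
  seg 3: left by d4 = 3/5 → (-6/5, -7)
  seg 4: down by d1 = 6 → (-6/5, -13)
  seg 5: left by d6 = 3 → (-21/5, -13)
  seg 6: up by d1 = 6 → (-21/5, -7)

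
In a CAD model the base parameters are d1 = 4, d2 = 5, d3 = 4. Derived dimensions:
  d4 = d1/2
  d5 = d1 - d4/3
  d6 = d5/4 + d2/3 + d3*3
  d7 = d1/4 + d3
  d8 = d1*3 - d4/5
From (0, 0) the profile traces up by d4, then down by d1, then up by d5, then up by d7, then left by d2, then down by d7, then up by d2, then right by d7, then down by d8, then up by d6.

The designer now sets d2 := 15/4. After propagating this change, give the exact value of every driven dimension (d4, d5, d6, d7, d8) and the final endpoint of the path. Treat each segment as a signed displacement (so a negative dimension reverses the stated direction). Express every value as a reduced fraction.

Apply edit: d2 := 15/4
  d4 = d1/2 = 2
  d5 = d1 - d4/3 = 10/3
  d6 = d5/4 + d2/3 + d3*3 = 169/12
  d7 = d1/4 + d3 = 5
  d8 = d1*3 - d4/5 = 58/5
Walk from origin (0, 0):
  seg 1: up by d4 = 2 → (0, 2)
  seg 2: down by d1 = 4 → (0, -2)
  seg 3: up by d5 = 10/3 → (0, 4/3)
  seg 4: up by d7 = 5 → (0, 19/3)
  seg 5: left by d2 = 15/4 → (-15/4, 19/3)
  seg 6: down by d7 = 5 → (-15/4, 4/3)
  seg 7: up by d2 = 15/4 → (-15/4, 61/12)
  seg 8: right by d7 = 5 → (5/4, 61/12)
  seg 9: down by d8 = 58/5 → (5/4, -391/60)
  seg 10: up by d6 = 169/12 → (5/4, 227/30)

d4 = 2
d5 = 10/3
d6 = 169/12
d7 = 5
d8 = 58/5
endpoint = (5/4, 227/30)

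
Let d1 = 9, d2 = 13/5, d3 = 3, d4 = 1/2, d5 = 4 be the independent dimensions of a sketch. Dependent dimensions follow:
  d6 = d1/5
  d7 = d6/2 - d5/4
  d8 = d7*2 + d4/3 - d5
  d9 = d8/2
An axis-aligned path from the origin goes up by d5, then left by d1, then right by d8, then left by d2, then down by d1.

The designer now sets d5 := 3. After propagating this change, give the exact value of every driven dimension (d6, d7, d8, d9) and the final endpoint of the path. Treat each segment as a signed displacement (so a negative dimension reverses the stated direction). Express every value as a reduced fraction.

Apply edit: d5 := 3
  d6 = d1/5 = 9/5
  d7 = d6/2 - d5/4 = 3/20
  d8 = d7*2 + d4/3 - d5 = -38/15
  d9 = d8/2 = -19/15
Walk from origin (0, 0):
  seg 1: up by d5 = 3 → (0, 3)
  seg 2: left by d1 = 9 → (-9, 3)
  seg 3: right by d8 = -38/15 → (-173/15, 3)
  seg 4: left by d2 = 13/5 → (-212/15, 3)
  seg 5: down by d1 = 9 → (-212/15, -6)

d6 = 9/5
d7 = 3/20
d8 = -38/15
d9 = -19/15
endpoint = (-212/15, -6)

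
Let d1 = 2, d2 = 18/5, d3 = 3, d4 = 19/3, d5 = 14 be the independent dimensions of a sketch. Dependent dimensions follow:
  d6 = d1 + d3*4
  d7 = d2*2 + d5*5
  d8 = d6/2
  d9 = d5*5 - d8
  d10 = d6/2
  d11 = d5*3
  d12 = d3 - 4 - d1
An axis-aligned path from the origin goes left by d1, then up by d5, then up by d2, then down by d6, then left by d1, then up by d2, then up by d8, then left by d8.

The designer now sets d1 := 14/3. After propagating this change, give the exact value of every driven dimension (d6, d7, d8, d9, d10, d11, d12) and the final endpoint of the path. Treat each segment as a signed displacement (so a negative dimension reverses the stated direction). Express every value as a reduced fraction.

Apply edit: d1 := 14/3
  d6 = d1 + d3*4 = 50/3
  d7 = d2*2 + d5*5 = 386/5
  d8 = d6/2 = 25/3
  d9 = d5*5 - d8 = 185/3
  d10 = d6/2 = 25/3
  d11 = d5*3 = 42
  d12 = d3 - 4 - d1 = -17/3
Walk from origin (0, 0):
  seg 1: left by d1 = 14/3 → (-14/3, 0)
  seg 2: up by d5 = 14 → (-14/3, 14)
  seg 3: up by d2 = 18/5 → (-14/3, 88/5)
  seg 4: down by d6 = 50/3 → (-14/3, 14/15)
  seg 5: left by d1 = 14/3 → (-28/3, 14/15)
  seg 6: up by d2 = 18/5 → (-28/3, 68/15)
  seg 7: up by d8 = 25/3 → (-28/3, 193/15)
  seg 8: left by d8 = 25/3 → (-53/3, 193/15)

d6 = 50/3
d7 = 386/5
d8 = 25/3
d9 = 185/3
d10 = 25/3
d11 = 42
d12 = -17/3
endpoint = (-53/3, 193/15)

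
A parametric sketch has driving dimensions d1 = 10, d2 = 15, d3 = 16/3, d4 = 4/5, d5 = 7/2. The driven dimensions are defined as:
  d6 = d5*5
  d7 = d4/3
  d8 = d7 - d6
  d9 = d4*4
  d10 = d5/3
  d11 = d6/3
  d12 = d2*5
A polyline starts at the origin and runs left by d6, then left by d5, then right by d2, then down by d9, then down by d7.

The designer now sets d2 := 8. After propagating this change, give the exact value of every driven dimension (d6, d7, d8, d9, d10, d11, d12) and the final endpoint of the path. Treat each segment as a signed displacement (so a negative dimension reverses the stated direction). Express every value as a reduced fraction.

Apply edit: d2 := 8
  d6 = d5*5 = 35/2
  d7 = d4/3 = 4/15
  d8 = d7 - d6 = -517/30
  d9 = d4*4 = 16/5
  d10 = d5/3 = 7/6
  d11 = d6/3 = 35/6
  d12 = d2*5 = 40
Walk from origin (0, 0):
  seg 1: left by d6 = 35/2 → (-35/2, 0)
  seg 2: left by d5 = 7/2 → (-21, 0)
  seg 3: right by d2 = 8 → (-13, 0)
  seg 4: down by d9 = 16/5 → (-13, -16/5)
  seg 5: down by d7 = 4/15 → (-13, -52/15)

d6 = 35/2
d7 = 4/15
d8 = -517/30
d9 = 16/5
d10 = 7/6
d11 = 35/6
d12 = 40
endpoint = (-13, -52/15)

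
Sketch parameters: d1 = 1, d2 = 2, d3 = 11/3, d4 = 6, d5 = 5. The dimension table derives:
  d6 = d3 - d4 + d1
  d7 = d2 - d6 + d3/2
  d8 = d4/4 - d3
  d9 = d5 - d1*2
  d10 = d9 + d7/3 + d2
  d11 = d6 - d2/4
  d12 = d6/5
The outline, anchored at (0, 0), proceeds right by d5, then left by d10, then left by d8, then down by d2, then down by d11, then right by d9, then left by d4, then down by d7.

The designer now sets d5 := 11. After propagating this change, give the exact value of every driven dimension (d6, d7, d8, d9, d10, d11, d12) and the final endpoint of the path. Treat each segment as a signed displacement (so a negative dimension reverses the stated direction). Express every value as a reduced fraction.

d6 = -4/3
d7 = 31/6
d8 = -13/6
d9 = 9
d10 = 229/18
d11 = -11/6
d12 = -4/15
endpoint = (31/9, -16/3)

Apply edit: d5 := 11
  d6 = d3 - d4 + d1 = -4/3
  d7 = d2 - d6 + d3/2 = 31/6
  d8 = d4/4 - d3 = -13/6
  d9 = d5 - d1*2 = 9
  d10 = d9 + d7/3 + d2 = 229/18
  d11 = d6 - d2/4 = -11/6
  d12 = d6/5 = -4/15
Walk from origin (0, 0):
  seg 1: right by d5 = 11 → (11, 0)
  seg 2: left by d10 = 229/18 → (-31/18, 0)
  seg 3: left by d8 = -13/6 → (4/9, 0)
  seg 4: down by d2 = 2 → (4/9, -2)
  seg 5: down by d11 = -11/6 → (4/9, -1/6)
  seg 6: right by d9 = 9 → (85/9, -1/6)
  seg 7: left by d4 = 6 → (31/9, -1/6)
  seg 8: down by d7 = 31/6 → (31/9, -16/3)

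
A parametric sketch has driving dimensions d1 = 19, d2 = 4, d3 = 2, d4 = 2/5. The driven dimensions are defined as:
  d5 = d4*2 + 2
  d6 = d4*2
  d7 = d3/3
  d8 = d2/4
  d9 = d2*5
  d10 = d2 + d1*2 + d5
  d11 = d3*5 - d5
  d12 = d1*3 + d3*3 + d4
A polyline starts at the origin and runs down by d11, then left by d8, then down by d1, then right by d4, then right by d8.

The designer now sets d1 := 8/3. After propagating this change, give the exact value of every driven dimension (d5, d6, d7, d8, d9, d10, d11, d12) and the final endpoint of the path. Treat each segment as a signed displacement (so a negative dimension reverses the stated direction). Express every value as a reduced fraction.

Apply edit: d1 := 8/3
  d5 = d4*2 + 2 = 14/5
  d6 = d4*2 = 4/5
  d7 = d3/3 = 2/3
  d8 = d2/4 = 1
  d9 = d2*5 = 20
  d10 = d2 + d1*2 + d5 = 182/15
  d11 = d3*5 - d5 = 36/5
  d12 = d1*3 + d3*3 + d4 = 72/5
Walk from origin (0, 0):
  seg 1: down by d11 = 36/5 → (0, -36/5)
  seg 2: left by d8 = 1 → (-1, -36/5)
  seg 3: down by d1 = 8/3 → (-1, -148/15)
  seg 4: right by d4 = 2/5 → (-3/5, -148/15)
  seg 5: right by d8 = 1 → (2/5, -148/15)

d5 = 14/5
d6 = 4/5
d7 = 2/3
d8 = 1
d9 = 20
d10 = 182/15
d11 = 36/5
d12 = 72/5
endpoint = (2/5, -148/15)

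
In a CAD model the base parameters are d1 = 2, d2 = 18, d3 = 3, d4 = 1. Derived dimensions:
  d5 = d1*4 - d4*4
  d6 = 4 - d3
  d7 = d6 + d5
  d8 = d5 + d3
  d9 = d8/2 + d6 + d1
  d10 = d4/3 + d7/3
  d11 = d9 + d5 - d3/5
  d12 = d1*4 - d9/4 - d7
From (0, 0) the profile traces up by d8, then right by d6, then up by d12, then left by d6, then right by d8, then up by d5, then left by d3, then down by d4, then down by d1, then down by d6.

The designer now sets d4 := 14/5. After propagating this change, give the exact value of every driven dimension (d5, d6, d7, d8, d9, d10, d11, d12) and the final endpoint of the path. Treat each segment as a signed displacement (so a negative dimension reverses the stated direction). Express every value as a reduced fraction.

d5 = -16/5
d6 = 1
d7 = -11/5
d8 = -1/5
d9 = 29/10
d10 = 1/5
d11 = -9/10
d12 = 379/40
endpoint = (-16/5, 11/40)

Apply edit: d4 := 14/5
  d5 = d1*4 - d4*4 = -16/5
  d6 = 4 - d3 = 1
  d7 = d6 + d5 = -11/5
  d8 = d5 + d3 = -1/5
  d9 = d8/2 + d6 + d1 = 29/10
  d10 = d4/3 + d7/3 = 1/5
  d11 = d9 + d5 - d3/5 = -9/10
  d12 = d1*4 - d9/4 - d7 = 379/40
Walk from origin (0, 0):
  seg 1: up by d8 = -1/5 → (0, -1/5)
  seg 2: right by d6 = 1 → (1, -1/5)
  seg 3: up by d12 = 379/40 → (1, 371/40)
  seg 4: left by d6 = 1 → (0, 371/40)
  seg 5: right by d8 = -1/5 → (-1/5, 371/40)
  seg 6: up by d5 = -16/5 → (-1/5, 243/40)
  seg 7: left by d3 = 3 → (-16/5, 243/40)
  seg 8: down by d4 = 14/5 → (-16/5, 131/40)
  seg 9: down by d1 = 2 → (-16/5, 51/40)
  seg 10: down by d6 = 1 → (-16/5, 11/40)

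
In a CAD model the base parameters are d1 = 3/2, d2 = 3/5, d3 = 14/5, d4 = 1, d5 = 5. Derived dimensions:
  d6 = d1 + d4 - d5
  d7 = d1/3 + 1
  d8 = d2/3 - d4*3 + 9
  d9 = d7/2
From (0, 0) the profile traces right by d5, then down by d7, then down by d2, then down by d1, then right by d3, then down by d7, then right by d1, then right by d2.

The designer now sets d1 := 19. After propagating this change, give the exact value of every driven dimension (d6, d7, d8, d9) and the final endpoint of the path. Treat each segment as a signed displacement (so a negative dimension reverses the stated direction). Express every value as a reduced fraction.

d6 = 15
d7 = 22/3
d8 = 31/5
d9 = 11/3
endpoint = (137/5, -514/15)

Apply edit: d1 := 19
  d6 = d1 + d4 - d5 = 15
  d7 = d1/3 + 1 = 22/3
  d8 = d2/3 - d4*3 + 9 = 31/5
  d9 = d7/2 = 11/3
Walk from origin (0, 0):
  seg 1: right by d5 = 5 → (5, 0)
  seg 2: down by d7 = 22/3 → (5, -22/3)
  seg 3: down by d2 = 3/5 → (5, -119/15)
  seg 4: down by d1 = 19 → (5, -404/15)
  seg 5: right by d3 = 14/5 → (39/5, -404/15)
  seg 6: down by d7 = 22/3 → (39/5, -514/15)
  seg 7: right by d1 = 19 → (134/5, -514/15)
  seg 8: right by d2 = 3/5 → (137/5, -514/15)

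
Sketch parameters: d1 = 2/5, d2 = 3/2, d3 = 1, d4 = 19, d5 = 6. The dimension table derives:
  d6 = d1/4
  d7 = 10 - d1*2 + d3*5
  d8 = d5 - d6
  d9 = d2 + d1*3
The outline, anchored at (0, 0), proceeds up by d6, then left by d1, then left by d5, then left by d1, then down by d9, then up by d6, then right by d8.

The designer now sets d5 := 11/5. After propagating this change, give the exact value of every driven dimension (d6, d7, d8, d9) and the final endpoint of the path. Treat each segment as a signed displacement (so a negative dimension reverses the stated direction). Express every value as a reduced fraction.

Apply edit: d5 := 11/5
  d6 = d1/4 = 1/10
  d7 = 10 - d1*2 + d3*5 = 71/5
  d8 = d5 - d6 = 21/10
  d9 = d2 + d1*3 = 27/10
Walk from origin (0, 0):
  seg 1: up by d6 = 1/10 → (0, 1/10)
  seg 2: left by d1 = 2/5 → (-2/5, 1/10)
  seg 3: left by d5 = 11/5 → (-13/5, 1/10)
  seg 4: left by d1 = 2/5 → (-3, 1/10)
  seg 5: down by d9 = 27/10 → (-3, -13/5)
  seg 6: up by d6 = 1/10 → (-3, -5/2)
  seg 7: right by d8 = 21/10 → (-9/10, -5/2)

d6 = 1/10
d7 = 71/5
d8 = 21/10
d9 = 27/10
endpoint = (-9/10, -5/2)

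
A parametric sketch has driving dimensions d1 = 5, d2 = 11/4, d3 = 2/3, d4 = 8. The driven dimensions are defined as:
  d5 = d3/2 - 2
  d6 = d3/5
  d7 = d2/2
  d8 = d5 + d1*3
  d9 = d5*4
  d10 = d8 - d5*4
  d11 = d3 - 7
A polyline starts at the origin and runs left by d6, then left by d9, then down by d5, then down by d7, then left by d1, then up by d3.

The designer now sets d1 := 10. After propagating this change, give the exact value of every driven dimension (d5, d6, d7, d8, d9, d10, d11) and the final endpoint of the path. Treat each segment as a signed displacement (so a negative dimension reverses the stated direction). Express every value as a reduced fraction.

d5 = -5/3
d6 = 2/15
d7 = 11/8
d8 = 85/3
d9 = -20/3
d10 = 35
d11 = -19/3
endpoint = (-52/15, 23/24)

Apply edit: d1 := 10
  d5 = d3/2 - 2 = -5/3
  d6 = d3/5 = 2/15
  d7 = d2/2 = 11/8
  d8 = d5 + d1*3 = 85/3
  d9 = d5*4 = -20/3
  d10 = d8 - d5*4 = 35
  d11 = d3 - 7 = -19/3
Walk from origin (0, 0):
  seg 1: left by d6 = 2/15 → (-2/15, 0)
  seg 2: left by d9 = -20/3 → (98/15, 0)
  seg 3: down by d5 = -5/3 → (98/15, 5/3)
  seg 4: down by d7 = 11/8 → (98/15, 7/24)
  seg 5: left by d1 = 10 → (-52/15, 7/24)
  seg 6: up by d3 = 2/3 → (-52/15, 23/24)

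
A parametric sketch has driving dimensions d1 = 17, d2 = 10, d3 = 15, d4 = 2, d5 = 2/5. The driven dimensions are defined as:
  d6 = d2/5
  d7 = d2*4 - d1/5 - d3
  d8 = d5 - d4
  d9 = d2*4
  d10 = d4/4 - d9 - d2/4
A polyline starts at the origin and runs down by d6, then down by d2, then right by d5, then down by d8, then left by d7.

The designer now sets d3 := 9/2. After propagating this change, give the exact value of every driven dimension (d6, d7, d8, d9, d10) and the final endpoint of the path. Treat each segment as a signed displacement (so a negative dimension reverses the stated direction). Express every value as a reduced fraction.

Apply edit: d3 := 9/2
  d6 = d2/5 = 2
  d7 = d2*4 - d1/5 - d3 = 321/10
  d8 = d5 - d4 = -8/5
  d9 = d2*4 = 40
  d10 = d4/4 - d9 - d2/4 = -42
Walk from origin (0, 0):
  seg 1: down by d6 = 2 → (0, -2)
  seg 2: down by d2 = 10 → (0, -12)
  seg 3: right by d5 = 2/5 → (2/5, -12)
  seg 4: down by d8 = -8/5 → (2/5, -52/5)
  seg 5: left by d7 = 321/10 → (-317/10, -52/5)

d6 = 2
d7 = 321/10
d8 = -8/5
d9 = 40
d10 = -42
endpoint = (-317/10, -52/5)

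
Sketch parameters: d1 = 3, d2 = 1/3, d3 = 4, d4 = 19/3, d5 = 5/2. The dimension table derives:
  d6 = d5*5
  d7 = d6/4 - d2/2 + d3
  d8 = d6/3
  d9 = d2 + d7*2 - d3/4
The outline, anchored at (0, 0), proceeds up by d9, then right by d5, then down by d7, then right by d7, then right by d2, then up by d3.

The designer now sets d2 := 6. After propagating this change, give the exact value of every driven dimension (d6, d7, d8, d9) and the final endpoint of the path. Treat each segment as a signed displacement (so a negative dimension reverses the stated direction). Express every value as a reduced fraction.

d6 = 25/2
d7 = 33/8
d8 = 25/6
d9 = 53/4
endpoint = (101/8, 105/8)

Apply edit: d2 := 6
  d6 = d5*5 = 25/2
  d7 = d6/4 - d2/2 + d3 = 33/8
  d8 = d6/3 = 25/6
  d9 = d2 + d7*2 - d3/4 = 53/4
Walk from origin (0, 0):
  seg 1: up by d9 = 53/4 → (0, 53/4)
  seg 2: right by d5 = 5/2 → (5/2, 53/4)
  seg 3: down by d7 = 33/8 → (5/2, 73/8)
  seg 4: right by d7 = 33/8 → (53/8, 73/8)
  seg 5: right by d2 = 6 → (101/8, 73/8)
  seg 6: up by d3 = 4 → (101/8, 105/8)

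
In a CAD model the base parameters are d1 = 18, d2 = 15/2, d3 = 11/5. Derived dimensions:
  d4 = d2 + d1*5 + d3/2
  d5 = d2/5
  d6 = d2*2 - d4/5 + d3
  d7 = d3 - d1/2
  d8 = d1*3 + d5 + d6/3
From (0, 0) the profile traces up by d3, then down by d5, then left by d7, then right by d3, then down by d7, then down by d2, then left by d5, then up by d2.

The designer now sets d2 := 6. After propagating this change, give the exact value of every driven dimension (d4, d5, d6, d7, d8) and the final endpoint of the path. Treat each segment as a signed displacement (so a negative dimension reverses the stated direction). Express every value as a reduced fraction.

d4 = 971/10
d5 = 6/5
d6 = -261/50
d7 = -34/5
d8 = 2673/50
endpoint = (39/5, 39/5)

Apply edit: d2 := 6
  d4 = d2 + d1*5 + d3/2 = 971/10
  d5 = d2/5 = 6/5
  d6 = d2*2 - d4/5 + d3 = -261/50
  d7 = d3 - d1/2 = -34/5
  d8 = d1*3 + d5 + d6/3 = 2673/50
Walk from origin (0, 0):
  seg 1: up by d3 = 11/5 → (0, 11/5)
  seg 2: down by d5 = 6/5 → (0, 1)
  seg 3: left by d7 = -34/5 → (34/5, 1)
  seg 4: right by d3 = 11/5 → (9, 1)
  seg 5: down by d7 = -34/5 → (9, 39/5)
  seg 6: down by d2 = 6 → (9, 9/5)
  seg 7: left by d5 = 6/5 → (39/5, 9/5)
  seg 8: up by d2 = 6 → (39/5, 39/5)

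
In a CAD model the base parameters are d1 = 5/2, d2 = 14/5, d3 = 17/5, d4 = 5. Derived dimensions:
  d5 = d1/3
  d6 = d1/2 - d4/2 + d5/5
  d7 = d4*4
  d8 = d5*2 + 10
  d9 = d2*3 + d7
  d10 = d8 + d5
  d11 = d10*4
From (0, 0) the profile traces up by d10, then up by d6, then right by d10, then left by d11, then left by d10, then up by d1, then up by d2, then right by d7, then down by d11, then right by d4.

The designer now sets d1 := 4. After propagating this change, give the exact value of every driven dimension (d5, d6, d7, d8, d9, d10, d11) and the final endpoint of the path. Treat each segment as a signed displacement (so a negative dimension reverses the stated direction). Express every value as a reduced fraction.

d5 = 4/3
d6 = -7/30
d7 = 20
d8 = 38/3
d9 = 142/5
d10 = 14
d11 = 56
endpoint = (-31, -1063/30)

Apply edit: d1 := 4
  d5 = d1/3 = 4/3
  d6 = d1/2 - d4/2 + d5/5 = -7/30
  d7 = d4*4 = 20
  d8 = d5*2 + 10 = 38/3
  d9 = d2*3 + d7 = 142/5
  d10 = d8 + d5 = 14
  d11 = d10*4 = 56
Walk from origin (0, 0):
  seg 1: up by d10 = 14 → (0, 14)
  seg 2: up by d6 = -7/30 → (0, 413/30)
  seg 3: right by d10 = 14 → (14, 413/30)
  seg 4: left by d11 = 56 → (-42, 413/30)
  seg 5: left by d10 = 14 → (-56, 413/30)
  seg 6: up by d1 = 4 → (-56, 533/30)
  seg 7: up by d2 = 14/5 → (-56, 617/30)
  seg 8: right by d7 = 20 → (-36, 617/30)
  seg 9: down by d11 = 56 → (-36, -1063/30)
  seg 10: right by d4 = 5 → (-31, -1063/30)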